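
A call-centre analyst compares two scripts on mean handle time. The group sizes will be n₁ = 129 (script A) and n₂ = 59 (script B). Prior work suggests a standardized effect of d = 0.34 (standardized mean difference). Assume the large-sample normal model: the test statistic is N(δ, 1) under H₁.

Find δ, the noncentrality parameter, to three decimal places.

δ ≈ 2.163

The noncentrality parameter scales effect size by the design's sample-size factor: δ = d / √(1/n₁ + 1/n₂) = 0.34 / √(1/129 + 1/59) = 2.1633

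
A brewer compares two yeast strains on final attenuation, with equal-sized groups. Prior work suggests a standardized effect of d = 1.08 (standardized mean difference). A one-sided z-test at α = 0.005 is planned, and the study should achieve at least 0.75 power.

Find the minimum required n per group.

n = 19 per group

Set Φ(δ − 2.576) = 0.75; then δ − 2.576 = Φ⁻¹(0.75) = 0.674, giving δ = 3.250.
δ = d·√(n/2) ⇒ n = 2(δ/d)² = 2 × (3.250 / 1.08)² = 18.11.
Rounding up, n = 19 per group.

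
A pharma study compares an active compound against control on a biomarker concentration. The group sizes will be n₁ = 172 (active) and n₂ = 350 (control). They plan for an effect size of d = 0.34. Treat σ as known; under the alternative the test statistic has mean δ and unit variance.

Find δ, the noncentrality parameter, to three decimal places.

δ ≈ 3.651

The noncentrality parameter scales effect size by the design's sample-size factor: δ = d / √(1/n₁ + 1/n₂) = 0.34 / √(1/172 + 1/350) = 3.6513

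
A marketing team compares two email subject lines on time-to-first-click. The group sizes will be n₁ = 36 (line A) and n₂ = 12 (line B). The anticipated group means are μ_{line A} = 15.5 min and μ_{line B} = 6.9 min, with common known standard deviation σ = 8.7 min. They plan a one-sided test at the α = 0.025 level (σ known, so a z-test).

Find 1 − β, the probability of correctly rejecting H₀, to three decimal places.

Standardized effect: d = |μ_{line A} − μ_{line B}| / σ = |15.5 − 6.9| / 8.7 = 0.9885
Noncentrality parameter: δ = d / √(1/n₁ + 1/n₂) = 0.9885 / √(1/36 + 1/12) = 2.9655
Critical value for a one-sided test at α = 0.025: z_α = 1.960.
Power = Φ(δ − 1.960) = Φ(1.006) = 0.8427.

Power ≈ 0.843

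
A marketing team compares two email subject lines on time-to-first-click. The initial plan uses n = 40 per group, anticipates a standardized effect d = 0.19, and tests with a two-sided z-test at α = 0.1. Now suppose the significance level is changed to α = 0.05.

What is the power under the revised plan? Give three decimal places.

Power ≈ 0.136

δ = d·√(n/2) = 0.19 × √(40/2) = 0.8497 (unchanged). New critical value: z_{0.025} = 1.960.
Revised power = Φ(δ − 1.960) + Φ(−δ − 1.960) = Φ(-1.110) + Φ(-2.810) = 0.1334 + 0.0025 = 0.1359.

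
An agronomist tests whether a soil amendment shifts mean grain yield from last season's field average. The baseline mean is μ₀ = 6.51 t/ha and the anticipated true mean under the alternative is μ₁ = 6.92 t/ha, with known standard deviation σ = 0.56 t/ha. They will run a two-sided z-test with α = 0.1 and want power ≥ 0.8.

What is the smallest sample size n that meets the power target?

Standardized effect: d = |μ₁ − μ₀| / σ = |6.92 − 6.51| / 0.56 = 0.7321
Set Φ(δ − 1.645) = 0.8; then δ − 1.645 = Φ⁻¹(0.8) = 0.842, giving δ = 2.486.
(The Φ(−δ − z_{α/2}) term is vanishingly small for δ > 0 and is dropped in the standard sample-size formula.)
δ = d·√n ⇒ n = (δ/d)² = (2.486 / 0.7321)² = 11.53.
Round up to the next whole unit.

n = 12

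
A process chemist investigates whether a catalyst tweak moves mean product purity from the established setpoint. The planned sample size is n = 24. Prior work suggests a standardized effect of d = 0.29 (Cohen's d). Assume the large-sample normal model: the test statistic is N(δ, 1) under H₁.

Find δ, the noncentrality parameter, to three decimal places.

δ ≈ 1.421

δ = d·√n = 0.29 × √24 = 1.4207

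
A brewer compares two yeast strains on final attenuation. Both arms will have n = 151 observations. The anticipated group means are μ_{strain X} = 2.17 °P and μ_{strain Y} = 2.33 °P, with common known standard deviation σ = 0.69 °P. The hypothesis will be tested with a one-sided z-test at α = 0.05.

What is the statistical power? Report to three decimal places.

Power ≈ 0.644

Standardized effect: d = |μ_{strain X} − μ_{strain Y}| / σ = |2.17 − 2.33| / 0.69 = 0.2319
Noncentrality parameter: δ = d·√(n/2) = 0.2319 × √(151/2) = 2.0149
Critical value for a one-sided test at α = 0.05: z_α = 1.645.
Power = P(Z > 1.645 − δ) = Φ(0.370) = 0.6443.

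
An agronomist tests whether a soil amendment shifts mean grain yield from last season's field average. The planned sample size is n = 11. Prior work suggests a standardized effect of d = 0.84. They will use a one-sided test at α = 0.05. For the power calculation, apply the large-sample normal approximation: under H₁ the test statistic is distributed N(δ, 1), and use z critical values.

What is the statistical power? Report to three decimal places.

Power ≈ 0.873

Noncentrality parameter: δ = d·√n = 0.84 × √11 = 2.7860
Critical value for a one-sided test at α = 0.05: z_α = 1.645.
Power = P(Z > 1.645 − δ) = Φ(1.141) = 0.8731.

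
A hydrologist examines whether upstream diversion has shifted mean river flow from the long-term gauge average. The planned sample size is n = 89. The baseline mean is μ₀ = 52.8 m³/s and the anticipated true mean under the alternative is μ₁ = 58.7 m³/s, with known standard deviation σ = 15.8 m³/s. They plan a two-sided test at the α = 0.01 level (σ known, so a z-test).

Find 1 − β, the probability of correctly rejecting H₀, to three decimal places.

Standardized effect: d = |μ₁ − μ₀| / σ = |58.7 − 52.8| / 15.8 = 0.3734
Noncentrality parameter: δ = d·√n = 0.3734 × √89 = 3.5228
Critical value for a two-sided test at α = 0.01: z_{α/2} = 2.576.
Power = Φ(δ − 2.576) + Φ(−δ − 2.576) = Φ(0.947) + Φ(-6.099) = 0.8282 + 0.0000 = 0.8282.

Power ≈ 0.828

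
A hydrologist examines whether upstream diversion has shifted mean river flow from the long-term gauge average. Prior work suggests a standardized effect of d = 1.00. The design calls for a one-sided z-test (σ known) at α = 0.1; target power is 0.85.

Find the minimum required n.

For power 0.85 need Φ(δ − z_{0.1}) = 0.85, so δ = z_{0.1} + z_{0.15} = 1.282 + 1.036 = 2.318.
δ = d·√n ⇒ n = (δ/d)² = (2.318 / 1.00)² = 5.37.
Round up to the next whole unit.

n = 6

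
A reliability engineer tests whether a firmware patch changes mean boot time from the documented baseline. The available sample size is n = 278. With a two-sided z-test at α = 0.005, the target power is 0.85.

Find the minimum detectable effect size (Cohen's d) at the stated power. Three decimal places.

Required noncentrality: δ = z_{0.0025} + z_{0.15} = 2.807 + 1.036 = 3.843.
(Lower-tail contribution to power is negligible for δ > 0.)
δ = d·√n ⇒ d = δ/√n = 3.843/√278 = 0.2305.

d ≈ 0.231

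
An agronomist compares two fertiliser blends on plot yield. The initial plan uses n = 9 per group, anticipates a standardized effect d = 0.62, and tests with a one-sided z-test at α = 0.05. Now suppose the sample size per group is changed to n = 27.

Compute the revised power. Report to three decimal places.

With n = 27 per group: δ = d·√(n/2) = 0.62 × √(27/2) = 2.2780. Critical value z_{0.05} = 1.645.
Revised power = Φ(δ − 1.645) = Φ(0.633) = 0.7367.

Power ≈ 0.737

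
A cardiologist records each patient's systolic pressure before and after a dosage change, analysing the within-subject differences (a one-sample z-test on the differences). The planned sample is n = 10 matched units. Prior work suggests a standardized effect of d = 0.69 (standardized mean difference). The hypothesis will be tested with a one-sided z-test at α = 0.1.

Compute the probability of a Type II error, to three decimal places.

β ≈ 0.184

Noncentrality parameter: δ = d·√n = 0.69 × √10 = 2.1820
One-sided α = 0.1 → critical value z_{0.1} = 1.282.
Power = P(Z > 1.282 − δ) = Φ(0.900) = 0.8161.
Type II error: β = 1 − power = 1 − 0.8161 = 0.1839.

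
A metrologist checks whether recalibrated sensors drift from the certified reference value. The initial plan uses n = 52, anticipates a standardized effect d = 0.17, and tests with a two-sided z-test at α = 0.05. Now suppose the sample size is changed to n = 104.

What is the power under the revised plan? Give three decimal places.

Power ≈ 0.411

With n = 104: δ = d·√n = 0.17 × √104 = 1.7337. Critical value z_{0.025} = 1.960.
Revised power = Φ(δ − 1.960) + Φ(−δ − 1.960) = Φ(-0.226) + Φ(-3.694) = 0.4105 + 0.0001 = 0.4106.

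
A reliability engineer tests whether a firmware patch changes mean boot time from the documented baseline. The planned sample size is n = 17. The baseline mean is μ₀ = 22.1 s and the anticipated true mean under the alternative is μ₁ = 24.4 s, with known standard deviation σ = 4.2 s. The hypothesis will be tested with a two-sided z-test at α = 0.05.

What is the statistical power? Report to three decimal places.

Standardized effect: d = |μ₁ − μ₀| / σ = |24.4 − 22.1| / 4.2 = 0.5476
Noncentrality parameter: δ = d·√n = 0.5476 × √17 = 2.2579
Two-sided α = 0.05 → critical value z_{0.025} = 1.960.
Power = Φ(δ − 1.960) + Φ(−δ − 1.960) = Φ(0.298) + Φ(-4.218) = 0.6171 + 0.0000 = 0.6171.

Power ≈ 0.617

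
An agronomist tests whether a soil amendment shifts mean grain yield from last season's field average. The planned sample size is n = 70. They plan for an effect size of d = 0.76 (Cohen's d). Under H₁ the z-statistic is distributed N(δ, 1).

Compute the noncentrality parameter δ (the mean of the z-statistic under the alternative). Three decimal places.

δ ≈ 6.359

The noncentrality parameter scales effect size by the design's sample-size factor: δ = d·√n = 0.76 × √70 = 6.3586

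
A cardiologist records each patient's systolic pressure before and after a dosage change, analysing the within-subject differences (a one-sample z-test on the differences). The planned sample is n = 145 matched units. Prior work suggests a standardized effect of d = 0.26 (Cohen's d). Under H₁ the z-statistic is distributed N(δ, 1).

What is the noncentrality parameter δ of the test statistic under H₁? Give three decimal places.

δ ≈ 3.131

The noncentrality parameter scales effect size by the design's sample-size factor: δ = d·√n = 0.26 × √145 = 3.1308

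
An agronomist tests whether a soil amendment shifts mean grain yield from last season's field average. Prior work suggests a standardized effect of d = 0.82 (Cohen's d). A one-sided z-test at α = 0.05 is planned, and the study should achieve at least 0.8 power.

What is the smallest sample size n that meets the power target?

Set Φ(δ − 1.645) = 0.8; then δ − 1.645 = Φ⁻¹(0.8) = 0.842, giving δ = 2.486.
δ = d·√n ⇒ n = (δ/d)² = (2.486 / 0.82)² = 9.19.
Rounding up, n = 10.

n = 10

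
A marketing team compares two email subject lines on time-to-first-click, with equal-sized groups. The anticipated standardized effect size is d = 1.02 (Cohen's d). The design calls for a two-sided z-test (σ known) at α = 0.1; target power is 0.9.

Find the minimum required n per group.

n = 17 per group

For power 0.9 need Φ(δ − z_{0.05}) = 0.9, so δ = z_{0.05} + z_{0.10} = 1.645 + 1.282 = 2.926.
(Ignoring the negligible lower-tail rejection probability gives the usual closed-form inversion.)
δ = d·√(n/2) ⇒ n = 2(δ/d)² = 2 × (2.926 / 1.02)² = 16.46.
Rounding up, n = 17 per group.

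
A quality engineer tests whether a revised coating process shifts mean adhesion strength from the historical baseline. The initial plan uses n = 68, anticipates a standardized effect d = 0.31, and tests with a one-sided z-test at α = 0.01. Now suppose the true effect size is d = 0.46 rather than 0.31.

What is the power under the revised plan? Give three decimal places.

Power ≈ 0.929

With d = 0.46: δ = d·√n = 0.46 × √68 = 3.7933. Critical value z_{0.01} = 2.326.
Revised power = P(Z > 2.326 − δ) = Φ(1.467) = 0.9288.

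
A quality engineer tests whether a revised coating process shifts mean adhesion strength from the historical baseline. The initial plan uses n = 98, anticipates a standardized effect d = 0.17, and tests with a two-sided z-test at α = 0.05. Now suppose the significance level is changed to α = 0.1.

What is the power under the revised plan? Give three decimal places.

Power ≈ 0.516

δ = d·√n = 0.17 × √98 = 1.6829 (unchanged). New critical value: z_{0.05} = 1.645.
Revised power = Φ(δ − 1.645) + Φ(−δ − 1.645) = Φ(0.038) + Φ(-3.328) = 0.5152 + 0.0004 = 0.5156.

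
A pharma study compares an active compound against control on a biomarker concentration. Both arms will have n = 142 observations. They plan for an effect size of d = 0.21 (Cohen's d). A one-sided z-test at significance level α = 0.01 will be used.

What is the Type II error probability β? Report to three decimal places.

β ≈ 0.711

Noncentrality parameter: δ = d·√(n/2) = 0.21 × √(142/2) = 1.7695
Critical value for a one-sided test at α = 0.01: z_α = 2.326.
Power = P(Z > 2.326 − δ) = Φ(-0.557) = 0.2888.
Type II error: β = 1 − power = 1 − 0.2888 = 0.7112.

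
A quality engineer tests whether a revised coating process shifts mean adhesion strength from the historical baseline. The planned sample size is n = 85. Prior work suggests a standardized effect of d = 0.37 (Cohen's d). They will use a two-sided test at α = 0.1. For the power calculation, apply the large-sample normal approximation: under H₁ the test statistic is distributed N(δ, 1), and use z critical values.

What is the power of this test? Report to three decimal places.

Noncentrality parameter: δ = d·√n = 0.37 × √85 = 3.4112
Two-sided α = 0.1 → critical value z_{0.05} = 1.645.
Power = Φ(δ − 1.645) + Φ(−δ − 1.645) = Φ(1.766) + Φ(-5.056) = 0.9613 + 0.0000 = 0.9613.

Power ≈ 0.961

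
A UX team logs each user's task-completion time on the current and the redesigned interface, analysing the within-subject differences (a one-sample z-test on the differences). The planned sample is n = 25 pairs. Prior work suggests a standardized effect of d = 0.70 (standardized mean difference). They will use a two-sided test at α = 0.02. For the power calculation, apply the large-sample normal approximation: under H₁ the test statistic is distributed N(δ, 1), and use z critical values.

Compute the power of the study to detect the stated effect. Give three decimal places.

Power ≈ 0.880

Noncentrality parameter: δ = d·√n = 0.70 × √25 = 3.5000
Two-sided α = 0.02 → critical value z_{0.01} = 2.326.
Power = Φ(δ − 2.326) + Φ(−δ − 2.326) = Φ(1.174) + Φ(-5.826) = 0.8797 + 0.0000 = 0.8797.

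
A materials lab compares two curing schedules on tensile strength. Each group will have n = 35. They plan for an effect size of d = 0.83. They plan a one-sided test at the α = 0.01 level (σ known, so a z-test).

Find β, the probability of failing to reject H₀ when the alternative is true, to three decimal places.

β ≈ 0.126

Noncentrality parameter: δ = d·√(n/2) = 0.83 × √(35/2) = 3.4721
One-sided α = 0.01 → critical value z_{0.01} = 2.326.
Power = Φ(δ − 2.326) = Φ(1.146) = 0.8741.
Type II error: β = 1 − power = 1 − 0.8741 = 0.1259.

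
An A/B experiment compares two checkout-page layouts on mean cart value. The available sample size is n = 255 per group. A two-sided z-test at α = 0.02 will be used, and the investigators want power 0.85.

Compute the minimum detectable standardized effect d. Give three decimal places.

d ≈ 0.298

Need Φ(δ − 2.326) = 0.85, so δ = 2.326 + 1.036 = 3.363.
(Lower-tail contribution to power is negligible for δ > 0.)
δ = d·√(n/2) ⇒ d = δ/√(n/2) = 3.363/√(255/2) = 0.2978.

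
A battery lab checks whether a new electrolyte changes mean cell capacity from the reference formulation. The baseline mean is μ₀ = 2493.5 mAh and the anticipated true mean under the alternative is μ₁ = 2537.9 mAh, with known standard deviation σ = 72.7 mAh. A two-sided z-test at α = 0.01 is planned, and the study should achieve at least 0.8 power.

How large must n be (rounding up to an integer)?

n = 32

Standardized effect: d = |μ₁ − μ₀| / σ = |2537.9 − 2493.5| / 72.7 = 0.6107
For power 0.8 need Φ(δ − z_{0.005}) = 0.8, so δ = z_{0.005} + z_{0.20} = 2.576 + 0.842 = 3.417.
(For δ > 0 the lower-tail rejection region contributes negligibly to power, so the one-term inversion is standard.)
δ = d·√n ⇒ n = (δ/d)² = (3.417 / 0.6107)² = 31.31.
Rounding up, n = 32.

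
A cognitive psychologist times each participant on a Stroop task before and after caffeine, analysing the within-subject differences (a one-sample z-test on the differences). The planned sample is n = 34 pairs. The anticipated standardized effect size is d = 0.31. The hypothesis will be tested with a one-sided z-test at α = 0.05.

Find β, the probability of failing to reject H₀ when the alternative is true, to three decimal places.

Noncentrality parameter: δ = d·√n = 0.31 × √34 = 1.8076
One-sided α = 0.05 → critical value z_{0.05} = 1.645.
Power = Φ(δ − 1.645) = Φ(0.163) = 0.5646.
Type II error: β = 1 − power = 1 − 0.5646 = 0.4354.

β ≈ 0.435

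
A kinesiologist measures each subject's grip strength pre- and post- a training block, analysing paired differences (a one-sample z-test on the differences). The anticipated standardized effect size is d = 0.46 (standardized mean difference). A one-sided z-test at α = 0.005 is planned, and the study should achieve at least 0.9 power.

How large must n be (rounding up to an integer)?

n = 71

Set Φ(δ − 2.576) = 0.9; then δ − 2.576 = Φ⁻¹(0.9) = 1.282, giving δ = 3.857.
δ = d·√n ⇒ n = (δ/d)² = (3.857 / 0.46)² = 70.32.
Round up to the next whole unit.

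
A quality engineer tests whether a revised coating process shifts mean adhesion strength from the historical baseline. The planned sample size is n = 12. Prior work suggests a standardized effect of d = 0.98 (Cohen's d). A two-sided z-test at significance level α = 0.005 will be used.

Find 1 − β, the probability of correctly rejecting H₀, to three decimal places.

Noncentrality parameter: δ = d·√n = 0.98 × √12 = 3.3948
Two-sided α = 0.005 → critical value z_{0.0025} = 2.807.
Power = Φ(δ − 2.807) + Φ(−δ − 2.807) = Φ(0.588) + Φ(-6.202) = 0.7217 + 0.0000 = 0.7217.

Power ≈ 0.722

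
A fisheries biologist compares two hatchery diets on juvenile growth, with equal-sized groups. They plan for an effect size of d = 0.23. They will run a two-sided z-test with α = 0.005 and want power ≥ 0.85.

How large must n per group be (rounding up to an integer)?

n = 559 per group

Set Φ(δ − 2.807) = 0.85; then δ − 2.807 = Φ⁻¹(0.85) = 1.036, giving δ = 3.843.
(Ignoring the negligible lower-tail rejection probability gives the usual closed-form inversion.)
δ = d·√(n/2) ⇒ n = 2(δ/d)² = 2 × (3.843 / 0.23)² = 558.50.
Rounding up, n = 559 per group.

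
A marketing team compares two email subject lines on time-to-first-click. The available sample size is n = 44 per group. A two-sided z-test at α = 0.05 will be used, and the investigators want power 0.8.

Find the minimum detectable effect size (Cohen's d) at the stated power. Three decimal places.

d ≈ 0.597

Need Φ(δ − 1.960) = 0.8, so δ = 1.960 + 0.842 = 2.802.
(The second rejection-region term Φ(−δ − z_{α/2}) is negligible and dropped.)
δ = d·√(n/2) ⇒ d = δ/√(n/2) = 2.802/√(44/2) = 0.5973.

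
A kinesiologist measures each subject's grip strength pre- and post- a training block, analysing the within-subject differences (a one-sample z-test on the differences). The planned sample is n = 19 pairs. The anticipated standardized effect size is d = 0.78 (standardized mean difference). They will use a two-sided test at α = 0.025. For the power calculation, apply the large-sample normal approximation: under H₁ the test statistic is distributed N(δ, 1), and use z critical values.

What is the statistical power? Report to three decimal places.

Power ≈ 0.877

Noncentrality parameter: δ = d·√n = 0.78 × √19 = 3.3999
Critical value for a two-sided test at α = 0.025: z_{α/2} = 2.241.
Power = Φ(δ − 2.241) + Φ(−δ − 2.241) = Φ(1.159) + Φ(-5.641) = 0.8767 + 0.0000 = 0.8767.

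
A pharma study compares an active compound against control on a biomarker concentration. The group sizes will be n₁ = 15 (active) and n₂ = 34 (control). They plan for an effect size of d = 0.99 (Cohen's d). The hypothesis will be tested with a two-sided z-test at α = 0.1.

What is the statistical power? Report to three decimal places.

Power ≈ 0.939

Noncentrality parameter: δ = d / √(1/n₁ + 1/n₂) = 0.99 / √(1/15 + 1/34) = 3.1939
Two-sided α = 0.1 → critical value z_{0.05} = 1.645.
Power = Φ(δ − 1.645) + Φ(−δ − 1.645) = Φ(1.549) + Φ(-4.839) = 0.9393 + 0.0000 = 0.9393.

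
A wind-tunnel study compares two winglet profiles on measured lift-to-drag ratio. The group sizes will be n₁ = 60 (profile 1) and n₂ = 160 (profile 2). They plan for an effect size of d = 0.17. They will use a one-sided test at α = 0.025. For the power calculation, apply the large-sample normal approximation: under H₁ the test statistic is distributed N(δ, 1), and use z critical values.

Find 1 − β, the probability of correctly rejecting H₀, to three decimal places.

Power ≈ 0.201

Noncentrality parameter: δ = d / √(1/n₁ + 1/n₂) = 0.17 / √(1/60 + 1/160) = 1.1230
Critical value for a one-sided test at α = 0.025: z_α = 1.960.
Power = P(Z > 1.960 − δ) = Φ(-0.837) = 0.2013.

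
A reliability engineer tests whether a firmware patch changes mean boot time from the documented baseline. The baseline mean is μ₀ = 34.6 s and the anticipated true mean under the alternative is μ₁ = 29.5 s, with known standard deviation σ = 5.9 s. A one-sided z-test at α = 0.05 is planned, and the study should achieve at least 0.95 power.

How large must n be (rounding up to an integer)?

n = 15

Standardized effect: d = |μ₁ − μ₀| / σ = |29.5 − 34.6| / 5.9 = 0.8644
Set Φ(δ − 1.645) = 0.95; then δ − 1.645 = Φ⁻¹(0.95) = 1.645, giving δ = 3.290.
δ = d·√n ⇒ n = (δ/d)² = (3.290 / 0.8644)² = 14.48.
Round up to the next whole unit.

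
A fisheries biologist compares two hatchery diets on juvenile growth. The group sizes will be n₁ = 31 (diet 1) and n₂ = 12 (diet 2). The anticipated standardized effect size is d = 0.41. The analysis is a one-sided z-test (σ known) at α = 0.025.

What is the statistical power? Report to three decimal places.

Power ≈ 0.225

Noncentrality parameter: δ = d / √(1/n₁ + 1/n₂) = 0.41 / √(1/31 + 1/12) = 1.2059
One-sided α = 0.025 → critical value z_{0.025} = 1.960.
Power = P(Z > 1.960 − δ) = Φ(-0.754) = 0.2254.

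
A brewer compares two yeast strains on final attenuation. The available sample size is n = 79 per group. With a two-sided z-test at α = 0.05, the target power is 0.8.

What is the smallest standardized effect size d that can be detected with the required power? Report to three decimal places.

Required noncentrality: δ = z_{0.025} + z_{0.20} = 1.960 + 0.842 = 2.802.
(The second rejection-region term Φ(−δ − z_{α/2}) is negligible and dropped.)
δ = d·√(n/2) ⇒ d = δ/√(n/2) = 2.802/√(79/2) = 0.4458.

d ≈ 0.446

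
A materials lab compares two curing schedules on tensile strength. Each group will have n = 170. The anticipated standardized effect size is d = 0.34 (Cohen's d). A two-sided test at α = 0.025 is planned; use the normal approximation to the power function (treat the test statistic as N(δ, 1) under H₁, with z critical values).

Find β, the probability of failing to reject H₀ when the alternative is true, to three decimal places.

β ≈ 0.186

Noncentrality parameter: δ = d·√(n/2) = 0.34 × √(170/2) = 3.1346
Critical value for a two-sided test at α = 0.025: z_{α/2} = 2.241.
Power = Φ(δ − 2.241) + Φ(−δ − 2.241) = Φ(0.893) + Φ(-5.376) = 0.8141 + 0.0000 = 0.8141.
Type II error: β = 1 − power = 1 − 0.8141 = 0.1859.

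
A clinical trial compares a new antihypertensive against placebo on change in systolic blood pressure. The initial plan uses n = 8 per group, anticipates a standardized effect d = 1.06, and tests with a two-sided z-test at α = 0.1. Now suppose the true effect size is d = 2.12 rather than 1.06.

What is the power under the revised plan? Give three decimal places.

Power ≈ 0.995

With d = 2.12: δ = d·√(n/2) = 2.12 × √(8/2) = 4.2400. Critical value z_{0.05} = 1.645.
Revised power = Φ(δ − 1.645) + Φ(−δ − 1.645) = Φ(2.595) + Φ(-5.885) = 0.9953 + 0.0000 = 0.9953.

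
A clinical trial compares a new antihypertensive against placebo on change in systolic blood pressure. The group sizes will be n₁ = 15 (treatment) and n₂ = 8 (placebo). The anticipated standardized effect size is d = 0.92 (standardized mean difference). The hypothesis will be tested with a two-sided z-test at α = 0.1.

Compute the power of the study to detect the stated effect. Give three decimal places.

Noncentrality parameter: δ = d / √(1/n₁ + 1/n₂) = 0.92 / √(1/15 + 1/8) = 2.1014
Two-sided α = 0.1 → critical value z_{0.05} = 1.645.
Power = Φ(δ − 1.645) + Φ(−δ − 1.645) = Φ(0.457) + Φ(-3.746) = 0.6760 + 0.0001 = 0.6761.

Power ≈ 0.676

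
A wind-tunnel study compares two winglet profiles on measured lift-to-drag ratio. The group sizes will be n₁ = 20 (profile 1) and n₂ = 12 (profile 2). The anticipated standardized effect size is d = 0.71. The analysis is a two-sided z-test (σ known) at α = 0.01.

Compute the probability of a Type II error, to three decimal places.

Noncentrality parameter: δ = d / √(1/n₁ + 1/n₂) = 0.71 / √(1/20 + 1/12) = 1.9444
Critical value for a two-sided test at α = 0.01: z_{α/2} = 2.576.
Power = Φ(δ − 2.576) + Φ(−δ − 2.576) = Φ(-0.631) + Φ(-4.520) = 0.2639 + 0.0000 = 0.2639.
Type II error: β = 1 − power = 1 − 0.2639 = 0.7361.

β ≈ 0.736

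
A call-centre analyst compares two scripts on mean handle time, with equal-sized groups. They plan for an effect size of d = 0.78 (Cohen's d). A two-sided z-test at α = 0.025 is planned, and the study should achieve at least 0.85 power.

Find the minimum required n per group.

n = 36 per group

For power 0.85 need Φ(δ − z_{0.0125}) = 0.85, so δ = z_{0.0125} + z_{0.15} = 2.241 + 1.036 = 3.278.
(For δ > 0 the lower-tail rejection region contributes negligibly to power, so the one-term inversion is standard.)
δ = d·√(n/2) ⇒ n = 2(δ/d)² = 2 × (3.278 / 0.78)² = 35.32.
Rounding up, n = 36 per group.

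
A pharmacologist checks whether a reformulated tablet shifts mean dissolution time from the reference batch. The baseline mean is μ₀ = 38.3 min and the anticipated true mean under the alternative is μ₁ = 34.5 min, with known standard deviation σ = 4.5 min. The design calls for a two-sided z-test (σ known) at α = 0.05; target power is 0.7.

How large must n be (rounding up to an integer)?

n = 9

Standardized effect: d = |μ₁ − μ₀| / σ = |34.5 − 38.3| / 4.5 = 0.8444
For power 0.7 need Φ(δ − z_{0.025}) = 0.7, so δ = z_{0.025} + z_{0.30} = 1.960 + 0.524 = 2.484.
(For δ > 0 the lower-tail rejection region contributes negligibly to power, so the one-term inversion is standard.)
δ = d·√n ⇒ n = (δ/d)² = (2.484 / 0.8444)² = 8.66.
Rounding up, n = 9.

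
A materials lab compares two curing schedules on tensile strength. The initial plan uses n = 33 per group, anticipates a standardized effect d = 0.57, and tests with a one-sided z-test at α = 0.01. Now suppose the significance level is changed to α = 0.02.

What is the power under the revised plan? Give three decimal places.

δ = d·√(n/2) = 0.57 × √(33/2) = 2.3154 (unchanged). New critical value: z_{0.02} = 2.054.
Revised power = P(Z > 2.054 − δ) = Φ(0.262) = 0.6032.

Power ≈ 0.603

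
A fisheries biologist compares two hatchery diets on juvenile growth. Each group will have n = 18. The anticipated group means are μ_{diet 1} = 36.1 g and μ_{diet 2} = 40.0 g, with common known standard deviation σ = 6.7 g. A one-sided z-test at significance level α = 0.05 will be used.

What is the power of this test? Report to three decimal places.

Standardized effect: d = |μ_{diet 1} − μ_{diet 2}| / σ = |36.1 − 40.0| / 6.7 = 0.5821
Noncentrality parameter: δ = d·√(n/2) = 0.5821 × √(18/2) = 1.7463
Critical value for a one-sided test at α = 0.05: z_α = 1.645.
Power = Φ(δ − 1.645) = Φ(0.101) = 0.5404.

Power ≈ 0.540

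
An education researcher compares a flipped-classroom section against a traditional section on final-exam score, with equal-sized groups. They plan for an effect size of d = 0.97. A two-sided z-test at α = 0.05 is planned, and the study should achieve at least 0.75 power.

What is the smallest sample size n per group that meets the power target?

n = 15 per group

For power 0.75 need Φ(δ − z_{0.025}) = 0.75, so δ = z_{0.025} + z_{0.25} = 1.960 + 0.674 = 2.634.
(Ignoring the negligible lower-tail rejection probability gives the usual closed-form inversion.)
δ = d·√(n/2) ⇒ n = 2(δ/d)² = 2 × (2.634 / 0.97)² = 14.75.
Round up to the next whole unit.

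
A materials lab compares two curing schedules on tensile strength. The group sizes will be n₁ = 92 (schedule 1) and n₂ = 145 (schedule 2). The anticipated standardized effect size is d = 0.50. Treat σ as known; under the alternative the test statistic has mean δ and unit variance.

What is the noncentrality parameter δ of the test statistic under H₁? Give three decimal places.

δ ≈ 3.751

The noncentrality parameter scales effect size by the design's sample-size factor: δ = d / √(1/n₁ + 1/n₂) = 0.50 / √(1/92 + 1/145) = 3.7512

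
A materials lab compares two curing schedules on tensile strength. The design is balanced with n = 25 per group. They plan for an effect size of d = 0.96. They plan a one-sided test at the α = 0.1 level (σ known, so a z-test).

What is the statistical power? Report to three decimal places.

Power ≈ 0.983

Noncentrality parameter: λ = d·√(n/2) = 0.96 × √(25/2) = 3.3941
Critical value for a one-sided test at α = 0.1: z_α = 1.282.
Power = Φ(λ − 1.282) = Φ(2.113) = 0.9827.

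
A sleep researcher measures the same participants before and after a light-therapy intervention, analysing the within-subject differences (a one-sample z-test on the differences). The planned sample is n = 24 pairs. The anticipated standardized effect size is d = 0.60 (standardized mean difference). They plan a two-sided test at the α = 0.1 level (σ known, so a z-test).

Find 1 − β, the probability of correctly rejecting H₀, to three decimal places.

Noncentrality parameter: δ = d·√n = 0.60 × √24 = 2.9394
Two-sided α = 0.1 → critical value z_{0.05} = 1.645.
Power = Φ(δ − 1.645) + Φ(−δ − 1.645) = Φ(1.295) + Φ(-4.584) = 0.9023 + 0.0000 = 0.9023.

Power ≈ 0.902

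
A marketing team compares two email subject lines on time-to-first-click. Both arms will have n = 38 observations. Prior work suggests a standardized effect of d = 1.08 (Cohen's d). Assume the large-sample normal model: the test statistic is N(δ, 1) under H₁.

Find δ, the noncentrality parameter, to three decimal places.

δ = d·√(n/2) = 1.08 × √(38/2) = 4.7076

δ ≈ 4.708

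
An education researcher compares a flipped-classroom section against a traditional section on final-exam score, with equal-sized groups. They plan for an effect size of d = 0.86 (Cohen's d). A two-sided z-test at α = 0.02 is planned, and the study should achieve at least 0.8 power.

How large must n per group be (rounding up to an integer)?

n = 28 per group

Set Φ(δ − 2.326) = 0.8; then δ − 2.326 = Φ⁻¹(0.8) = 0.842, giving δ = 3.168.
(The Φ(−δ − z_{α/2}) term is vanishingly small for δ > 0 and is dropped in the standard sample-size formula.)
δ = d·√(n/2) ⇒ n = 2(δ/d)² = 2 × (3.168 / 0.86)² = 27.14.
Round up to the next whole unit.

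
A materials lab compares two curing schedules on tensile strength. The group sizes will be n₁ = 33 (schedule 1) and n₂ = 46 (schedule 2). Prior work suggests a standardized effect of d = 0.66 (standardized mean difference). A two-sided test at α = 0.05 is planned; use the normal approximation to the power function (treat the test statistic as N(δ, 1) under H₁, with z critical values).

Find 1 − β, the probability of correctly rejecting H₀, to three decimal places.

Noncentrality parameter: δ = d / √(1/n₁ + 1/n₂) = 0.66 / √(1/33 + 1/46) = 2.8931
Critical value for a two-sided test at α = 0.05: z_{α/2} = 1.960.
Power = Φ(δ − 1.960) + Φ(−δ − 1.960) = Φ(0.933) + Φ(-4.853) = 0.8246 + 0.0000 = 0.8246.

Power ≈ 0.825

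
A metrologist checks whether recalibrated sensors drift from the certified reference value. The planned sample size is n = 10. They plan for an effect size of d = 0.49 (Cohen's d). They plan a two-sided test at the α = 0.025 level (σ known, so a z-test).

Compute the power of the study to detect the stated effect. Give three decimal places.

Power ≈ 0.245

Noncentrality parameter: λ = d·√n = 0.49 × √10 = 1.5495
Two-sided α = 0.025 → critical value z_{0.0125} = 2.241.
Power = Φ(λ − 2.241) + Φ(−λ − 2.241) = Φ(-0.692) + Φ(-3.791) = 0.2445 + 0.0001 = 0.2446.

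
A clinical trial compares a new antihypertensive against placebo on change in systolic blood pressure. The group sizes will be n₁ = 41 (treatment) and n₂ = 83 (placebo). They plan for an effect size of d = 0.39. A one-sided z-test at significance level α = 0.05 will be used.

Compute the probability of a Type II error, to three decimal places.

Noncentrality parameter: δ = d / √(1/n₁ + 1/n₂) = 0.39 / √(1/41 + 1/83) = 2.0431
Critical value for a one-sided test at α = 0.05: z_α = 1.645.
Power = P(Z > 1.645 − δ) = Φ(0.398) = 0.6548.
Type II error: β = 1 − power = 1 − 0.6548 = 0.3452.

β ≈ 0.345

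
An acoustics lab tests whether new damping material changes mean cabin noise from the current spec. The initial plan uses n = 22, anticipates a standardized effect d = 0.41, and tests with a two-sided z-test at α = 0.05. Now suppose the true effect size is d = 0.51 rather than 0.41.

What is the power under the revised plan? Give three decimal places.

With d = 0.51: δ = d·√n = 0.51 × √22 = 2.3921. Critical value z_{0.025} = 1.960.
Revised power = Φ(δ − 1.960) + Φ(−δ − 1.960) = Φ(0.432) + Φ(-4.352) = 0.6672 + 0.0000 = 0.6672.

Power ≈ 0.667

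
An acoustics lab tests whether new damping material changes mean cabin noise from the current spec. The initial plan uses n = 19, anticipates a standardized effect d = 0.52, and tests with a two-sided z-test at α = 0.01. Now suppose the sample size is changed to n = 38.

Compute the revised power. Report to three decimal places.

Power ≈ 0.736

With n = 38: δ = d·√n = 0.52 × √38 = 3.2055. Critical value z_{0.005} = 2.576.
Revised power = Φ(δ − 2.576) + Φ(−δ − 2.576) = Φ(0.630) + Φ(-5.781) = 0.7355 + 0.0000 = 0.7355.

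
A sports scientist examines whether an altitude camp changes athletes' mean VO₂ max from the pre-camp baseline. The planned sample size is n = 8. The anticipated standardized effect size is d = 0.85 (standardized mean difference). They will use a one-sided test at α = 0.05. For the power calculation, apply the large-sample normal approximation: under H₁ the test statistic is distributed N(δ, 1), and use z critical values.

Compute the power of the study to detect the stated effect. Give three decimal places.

Power ≈ 0.776

Noncentrality parameter: δ = d·√n = 0.85 × √8 = 2.4042
One-sided α = 0.05 → critical value z_{0.05} = 1.645.
Power = P(Z > 1.645 − δ) = Φ(0.759) = 0.7762.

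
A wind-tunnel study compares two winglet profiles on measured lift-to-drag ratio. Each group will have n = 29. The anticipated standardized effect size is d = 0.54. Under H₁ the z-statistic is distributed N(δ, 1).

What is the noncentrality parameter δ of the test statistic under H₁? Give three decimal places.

δ = d·√(n/2) = 0.54 × √(29/2) = 2.0563

δ ≈ 2.056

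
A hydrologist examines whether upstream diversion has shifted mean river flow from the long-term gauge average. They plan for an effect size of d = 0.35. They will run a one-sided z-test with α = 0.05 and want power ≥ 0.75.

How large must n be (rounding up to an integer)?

For power 0.75 need Φ(δ − z_{0.05}) = 0.75, so δ = z_{0.05} + z_{0.25} = 1.645 + 0.674 = 2.319.
δ = d·√n ⇒ n = (δ/d)² = (2.319 / 0.35)² = 43.91.
Rounding up, n = 44.

n = 44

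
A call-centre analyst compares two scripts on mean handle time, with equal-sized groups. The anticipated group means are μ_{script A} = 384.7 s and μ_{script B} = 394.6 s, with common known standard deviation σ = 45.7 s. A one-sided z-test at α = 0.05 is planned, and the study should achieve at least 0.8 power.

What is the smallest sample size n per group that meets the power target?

n = 264 per group

Standardized effect: d = |μ_{script A} − μ_{script B}| / σ = |384.7 − 394.6| / 45.7 = 0.2166
For power 0.8 need Φ(δ − z_{0.05}) = 0.8, so δ = z_{0.05} + z_{0.20} = 1.645 + 0.842 = 2.486.
δ = d·√(n/2) ⇒ n = 2(δ/d)² = 2 × (2.486 / 0.2166)² = 263.49.
Round up to the next whole unit.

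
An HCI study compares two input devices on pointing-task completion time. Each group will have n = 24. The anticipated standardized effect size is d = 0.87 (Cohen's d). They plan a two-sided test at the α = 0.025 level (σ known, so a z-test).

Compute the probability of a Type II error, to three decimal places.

β ≈ 0.220

Noncentrality parameter: δ = d·√(n/2) = 0.87 × √(24/2) = 3.0138
Critical value for a two-sided test at α = 0.025: z_{α/2} = 2.241.
Power = Φ(δ − 2.241) + Φ(−δ − 2.241) = Φ(0.772) + Φ(-5.255) = 0.7801 + 0.0000 = 0.7801.
Type II error: β = 1 − power = 1 − 0.7801 = 0.2199.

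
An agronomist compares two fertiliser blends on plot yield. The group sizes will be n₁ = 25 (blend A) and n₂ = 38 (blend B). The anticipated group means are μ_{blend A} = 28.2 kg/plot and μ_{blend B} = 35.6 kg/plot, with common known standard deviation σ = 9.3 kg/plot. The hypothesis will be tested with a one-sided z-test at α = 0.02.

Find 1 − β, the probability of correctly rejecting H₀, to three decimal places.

Standardized effect: d = |μ_{blend A} − μ_{blend B}| / σ = |28.2 − 35.6| / 9.3 = 0.7957
Noncentrality parameter: δ = d / √(1/n₁ + 1/n₂) = 0.7957 / √(1/25 + 1/38) = 3.0899
Critical value for a one-sided test at α = 0.02: z_α = 2.054.
Power = Φ(δ − 2.054) = Φ(1.036) = 0.8499.

Power ≈ 0.850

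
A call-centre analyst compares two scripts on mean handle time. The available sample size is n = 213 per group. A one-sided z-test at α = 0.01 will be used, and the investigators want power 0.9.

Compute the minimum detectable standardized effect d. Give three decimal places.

d ≈ 0.350

Required noncentrality: δ = z_{0.01} + z_{0.10} = 2.326 + 1.282 = 3.608.
δ = d·√(n/2) ⇒ d = δ/√(n/2) = 3.608/√(213/2) = 0.3496.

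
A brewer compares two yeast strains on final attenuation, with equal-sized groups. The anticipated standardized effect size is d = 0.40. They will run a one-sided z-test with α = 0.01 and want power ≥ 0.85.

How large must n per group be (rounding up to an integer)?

Set Φ(δ − 2.326) = 0.85; then δ − 2.326 = Φ⁻¹(0.85) = 1.036, giving δ = 3.363.
δ = d·√(n/2) ⇒ n = 2(δ/d)² = 2 × (3.363 / 0.40)² = 141.35.
Round up to the next whole unit.

n = 142 per group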